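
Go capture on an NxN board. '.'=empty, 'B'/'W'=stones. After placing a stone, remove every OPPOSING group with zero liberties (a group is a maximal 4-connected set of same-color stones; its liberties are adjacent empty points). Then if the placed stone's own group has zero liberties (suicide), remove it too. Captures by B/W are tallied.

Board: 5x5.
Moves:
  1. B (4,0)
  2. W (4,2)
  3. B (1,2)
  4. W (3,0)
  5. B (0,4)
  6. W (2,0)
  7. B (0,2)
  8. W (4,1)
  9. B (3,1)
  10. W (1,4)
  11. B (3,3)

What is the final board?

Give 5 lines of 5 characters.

Answer: ..B.B
..B.W
W....
WB.B.
.WW..

Derivation:
Move 1: B@(4,0) -> caps B=0 W=0
Move 2: W@(4,2) -> caps B=0 W=0
Move 3: B@(1,2) -> caps B=0 W=0
Move 4: W@(3,0) -> caps B=0 W=0
Move 5: B@(0,4) -> caps B=0 W=0
Move 6: W@(2,0) -> caps B=0 W=0
Move 7: B@(0,2) -> caps B=0 W=0
Move 8: W@(4,1) -> caps B=0 W=1
Move 9: B@(3,1) -> caps B=0 W=1
Move 10: W@(1,4) -> caps B=0 W=1
Move 11: B@(3,3) -> caps B=0 W=1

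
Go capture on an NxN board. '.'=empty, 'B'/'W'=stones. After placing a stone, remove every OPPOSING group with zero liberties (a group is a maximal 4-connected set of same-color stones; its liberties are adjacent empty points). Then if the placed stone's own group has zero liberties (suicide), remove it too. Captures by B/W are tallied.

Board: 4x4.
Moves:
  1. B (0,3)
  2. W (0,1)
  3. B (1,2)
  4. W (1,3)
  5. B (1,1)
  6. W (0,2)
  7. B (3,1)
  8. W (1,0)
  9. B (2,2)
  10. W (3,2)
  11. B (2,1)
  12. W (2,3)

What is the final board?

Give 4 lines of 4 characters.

Move 1: B@(0,3) -> caps B=0 W=0
Move 2: W@(0,1) -> caps B=0 W=0
Move 3: B@(1,2) -> caps B=0 W=0
Move 4: W@(1,3) -> caps B=0 W=0
Move 5: B@(1,1) -> caps B=0 W=0
Move 6: W@(0,2) -> caps B=0 W=1
Move 7: B@(3,1) -> caps B=0 W=1
Move 8: W@(1,0) -> caps B=0 W=1
Move 9: B@(2,2) -> caps B=0 W=1
Move 10: W@(3,2) -> caps B=0 W=1
Move 11: B@(2,1) -> caps B=0 W=1
Move 12: W@(2,3) -> caps B=0 W=1

Answer: .WW.
WBBW
.BBW
.BW.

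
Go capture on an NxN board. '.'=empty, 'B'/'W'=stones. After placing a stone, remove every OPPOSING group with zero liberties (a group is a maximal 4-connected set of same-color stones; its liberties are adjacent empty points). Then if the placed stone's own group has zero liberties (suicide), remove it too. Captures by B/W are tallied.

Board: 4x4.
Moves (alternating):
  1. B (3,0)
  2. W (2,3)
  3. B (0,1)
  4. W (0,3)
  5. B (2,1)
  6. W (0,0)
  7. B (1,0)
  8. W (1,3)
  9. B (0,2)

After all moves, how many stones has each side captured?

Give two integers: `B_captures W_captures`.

Answer: 1 0

Derivation:
Move 1: B@(3,0) -> caps B=0 W=0
Move 2: W@(2,3) -> caps B=0 W=0
Move 3: B@(0,1) -> caps B=0 W=0
Move 4: W@(0,3) -> caps B=0 W=0
Move 5: B@(2,1) -> caps B=0 W=0
Move 6: W@(0,0) -> caps B=0 W=0
Move 7: B@(1,0) -> caps B=1 W=0
Move 8: W@(1,3) -> caps B=1 W=0
Move 9: B@(0,2) -> caps B=1 W=0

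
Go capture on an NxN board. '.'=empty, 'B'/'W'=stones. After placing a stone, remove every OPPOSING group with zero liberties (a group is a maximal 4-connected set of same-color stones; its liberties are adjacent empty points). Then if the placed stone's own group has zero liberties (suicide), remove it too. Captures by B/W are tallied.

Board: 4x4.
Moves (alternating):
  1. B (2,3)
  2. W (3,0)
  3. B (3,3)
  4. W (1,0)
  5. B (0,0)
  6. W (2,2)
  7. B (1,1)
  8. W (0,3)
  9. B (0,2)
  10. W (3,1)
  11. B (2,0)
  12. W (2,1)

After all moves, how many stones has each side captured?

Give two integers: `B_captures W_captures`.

Move 1: B@(2,3) -> caps B=0 W=0
Move 2: W@(3,0) -> caps B=0 W=0
Move 3: B@(3,3) -> caps B=0 W=0
Move 4: W@(1,0) -> caps B=0 W=0
Move 5: B@(0,0) -> caps B=0 W=0
Move 6: W@(2,2) -> caps B=0 W=0
Move 7: B@(1,1) -> caps B=0 W=0
Move 8: W@(0,3) -> caps B=0 W=0
Move 9: B@(0,2) -> caps B=0 W=0
Move 10: W@(3,1) -> caps B=0 W=0
Move 11: B@(2,0) -> caps B=1 W=0
Move 12: W@(2,1) -> caps B=1 W=0

Answer: 1 0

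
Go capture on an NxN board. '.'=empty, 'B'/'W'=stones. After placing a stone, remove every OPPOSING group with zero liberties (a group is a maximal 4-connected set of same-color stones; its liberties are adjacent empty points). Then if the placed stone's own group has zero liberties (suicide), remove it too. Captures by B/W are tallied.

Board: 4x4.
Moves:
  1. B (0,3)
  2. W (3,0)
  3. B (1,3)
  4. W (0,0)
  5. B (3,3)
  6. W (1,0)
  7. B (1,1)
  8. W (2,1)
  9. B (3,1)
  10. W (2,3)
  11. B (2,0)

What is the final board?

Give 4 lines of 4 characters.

Move 1: B@(0,3) -> caps B=0 W=0
Move 2: W@(3,0) -> caps B=0 W=0
Move 3: B@(1,3) -> caps B=0 W=0
Move 4: W@(0,0) -> caps B=0 W=0
Move 5: B@(3,3) -> caps B=0 W=0
Move 6: W@(1,0) -> caps B=0 W=0
Move 7: B@(1,1) -> caps B=0 W=0
Move 8: W@(2,1) -> caps B=0 W=0
Move 9: B@(3,1) -> caps B=0 W=0
Move 10: W@(2,3) -> caps B=0 W=0
Move 11: B@(2,0) -> caps B=1 W=0

Answer: W..B
WB.B
BW.W
.B.B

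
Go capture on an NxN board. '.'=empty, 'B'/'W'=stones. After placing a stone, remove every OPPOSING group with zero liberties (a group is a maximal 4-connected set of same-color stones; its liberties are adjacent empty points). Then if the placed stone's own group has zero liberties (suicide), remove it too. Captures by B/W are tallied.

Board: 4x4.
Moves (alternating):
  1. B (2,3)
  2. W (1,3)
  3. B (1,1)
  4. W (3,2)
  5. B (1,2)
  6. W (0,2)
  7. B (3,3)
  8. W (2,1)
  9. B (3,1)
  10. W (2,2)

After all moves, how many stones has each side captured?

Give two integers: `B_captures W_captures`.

Answer: 0 2

Derivation:
Move 1: B@(2,3) -> caps B=0 W=0
Move 2: W@(1,3) -> caps B=0 W=0
Move 3: B@(1,1) -> caps B=0 W=0
Move 4: W@(3,2) -> caps B=0 W=0
Move 5: B@(1,2) -> caps B=0 W=0
Move 6: W@(0,2) -> caps B=0 W=0
Move 7: B@(3,3) -> caps B=0 W=0
Move 8: W@(2,1) -> caps B=0 W=0
Move 9: B@(3,1) -> caps B=0 W=0
Move 10: W@(2,2) -> caps B=0 W=2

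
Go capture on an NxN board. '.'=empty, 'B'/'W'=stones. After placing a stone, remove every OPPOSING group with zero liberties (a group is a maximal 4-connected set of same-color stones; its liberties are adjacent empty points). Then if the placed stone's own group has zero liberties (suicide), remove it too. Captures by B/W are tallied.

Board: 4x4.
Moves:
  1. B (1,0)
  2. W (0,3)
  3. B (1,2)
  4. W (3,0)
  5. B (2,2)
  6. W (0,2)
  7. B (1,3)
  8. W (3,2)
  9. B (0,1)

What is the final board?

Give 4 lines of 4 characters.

Move 1: B@(1,0) -> caps B=0 W=0
Move 2: W@(0,3) -> caps B=0 W=0
Move 3: B@(1,2) -> caps B=0 W=0
Move 4: W@(3,0) -> caps B=0 W=0
Move 5: B@(2,2) -> caps B=0 W=0
Move 6: W@(0,2) -> caps B=0 W=0
Move 7: B@(1,3) -> caps B=0 W=0
Move 8: W@(3,2) -> caps B=0 W=0
Move 9: B@(0,1) -> caps B=2 W=0

Answer: .B..
B.BB
..B.
W.W.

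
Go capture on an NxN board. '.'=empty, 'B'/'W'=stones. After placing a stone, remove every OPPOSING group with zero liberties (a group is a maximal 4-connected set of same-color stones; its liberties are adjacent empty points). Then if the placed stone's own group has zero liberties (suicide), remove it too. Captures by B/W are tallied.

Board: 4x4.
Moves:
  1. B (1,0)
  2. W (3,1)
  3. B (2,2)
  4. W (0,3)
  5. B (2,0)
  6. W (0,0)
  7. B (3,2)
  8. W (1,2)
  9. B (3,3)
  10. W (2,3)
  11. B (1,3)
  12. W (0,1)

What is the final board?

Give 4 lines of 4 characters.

Answer: WW.W
B.WB
B.B.
.WBB

Derivation:
Move 1: B@(1,0) -> caps B=0 W=0
Move 2: W@(3,1) -> caps B=0 W=0
Move 3: B@(2,2) -> caps B=0 W=0
Move 4: W@(0,3) -> caps B=0 W=0
Move 5: B@(2,0) -> caps B=0 W=0
Move 6: W@(0,0) -> caps B=0 W=0
Move 7: B@(3,2) -> caps B=0 W=0
Move 8: W@(1,2) -> caps B=0 W=0
Move 9: B@(3,3) -> caps B=0 W=0
Move 10: W@(2,3) -> caps B=0 W=0
Move 11: B@(1,3) -> caps B=1 W=0
Move 12: W@(0,1) -> caps B=1 W=0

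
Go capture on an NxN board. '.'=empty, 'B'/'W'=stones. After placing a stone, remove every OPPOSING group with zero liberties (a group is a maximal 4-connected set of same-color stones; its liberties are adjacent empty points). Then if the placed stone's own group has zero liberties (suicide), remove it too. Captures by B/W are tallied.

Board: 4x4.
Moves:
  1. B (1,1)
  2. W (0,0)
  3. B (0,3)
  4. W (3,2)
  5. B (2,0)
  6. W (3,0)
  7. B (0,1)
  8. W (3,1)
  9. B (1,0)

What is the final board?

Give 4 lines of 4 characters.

Move 1: B@(1,1) -> caps B=0 W=0
Move 2: W@(0,0) -> caps B=0 W=0
Move 3: B@(0,3) -> caps B=0 W=0
Move 4: W@(3,2) -> caps B=0 W=0
Move 5: B@(2,0) -> caps B=0 W=0
Move 6: W@(3,0) -> caps B=0 W=0
Move 7: B@(0,1) -> caps B=0 W=0
Move 8: W@(3,1) -> caps B=0 W=0
Move 9: B@(1,0) -> caps B=1 W=0

Answer: .B.B
BB..
B...
WWW.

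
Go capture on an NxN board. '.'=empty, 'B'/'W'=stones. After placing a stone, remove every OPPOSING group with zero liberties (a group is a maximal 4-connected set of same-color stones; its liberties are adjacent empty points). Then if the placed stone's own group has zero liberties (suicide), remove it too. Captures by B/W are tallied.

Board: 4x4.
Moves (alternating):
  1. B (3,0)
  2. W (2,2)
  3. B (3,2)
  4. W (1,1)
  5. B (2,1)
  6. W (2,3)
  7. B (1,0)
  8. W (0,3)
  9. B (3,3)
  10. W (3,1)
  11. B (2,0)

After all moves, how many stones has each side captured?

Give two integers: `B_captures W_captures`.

Answer: 0 2

Derivation:
Move 1: B@(3,0) -> caps B=0 W=0
Move 2: W@(2,2) -> caps B=0 W=0
Move 3: B@(3,2) -> caps B=0 W=0
Move 4: W@(1,1) -> caps B=0 W=0
Move 5: B@(2,1) -> caps B=0 W=0
Move 6: W@(2,3) -> caps B=0 W=0
Move 7: B@(1,0) -> caps B=0 W=0
Move 8: W@(0,3) -> caps B=0 W=0
Move 9: B@(3,3) -> caps B=0 W=0
Move 10: W@(3,1) -> caps B=0 W=2
Move 11: B@(2,0) -> caps B=0 W=2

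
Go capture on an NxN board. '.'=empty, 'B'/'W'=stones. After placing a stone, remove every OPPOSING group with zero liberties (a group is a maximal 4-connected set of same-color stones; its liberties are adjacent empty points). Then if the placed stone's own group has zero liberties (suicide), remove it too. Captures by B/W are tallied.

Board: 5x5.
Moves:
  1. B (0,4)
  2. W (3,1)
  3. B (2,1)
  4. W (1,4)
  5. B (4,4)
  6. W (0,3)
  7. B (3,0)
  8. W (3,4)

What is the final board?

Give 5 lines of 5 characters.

Move 1: B@(0,4) -> caps B=0 W=0
Move 2: W@(3,1) -> caps B=0 W=0
Move 3: B@(2,1) -> caps B=0 W=0
Move 4: W@(1,4) -> caps B=0 W=0
Move 5: B@(4,4) -> caps B=0 W=0
Move 6: W@(0,3) -> caps B=0 W=1
Move 7: B@(3,0) -> caps B=0 W=1
Move 8: W@(3,4) -> caps B=0 W=1

Answer: ...W.
....W
.B...
BW..W
....B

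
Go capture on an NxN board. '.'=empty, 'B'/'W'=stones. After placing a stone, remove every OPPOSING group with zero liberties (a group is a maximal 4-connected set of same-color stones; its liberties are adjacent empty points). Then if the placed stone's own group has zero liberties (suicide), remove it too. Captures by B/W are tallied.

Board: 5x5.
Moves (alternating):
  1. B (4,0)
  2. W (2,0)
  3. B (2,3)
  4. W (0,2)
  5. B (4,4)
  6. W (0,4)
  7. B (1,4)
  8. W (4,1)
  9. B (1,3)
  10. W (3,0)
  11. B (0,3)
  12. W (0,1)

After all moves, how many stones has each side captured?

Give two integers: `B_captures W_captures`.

Answer: 1 1

Derivation:
Move 1: B@(4,0) -> caps B=0 W=0
Move 2: W@(2,0) -> caps B=0 W=0
Move 3: B@(2,3) -> caps B=0 W=0
Move 4: W@(0,2) -> caps B=0 W=0
Move 5: B@(4,4) -> caps B=0 W=0
Move 6: W@(0,4) -> caps B=0 W=0
Move 7: B@(1,4) -> caps B=0 W=0
Move 8: W@(4,1) -> caps B=0 W=0
Move 9: B@(1,3) -> caps B=0 W=0
Move 10: W@(3,0) -> caps B=0 W=1
Move 11: B@(0,3) -> caps B=1 W=1
Move 12: W@(0,1) -> caps B=1 W=1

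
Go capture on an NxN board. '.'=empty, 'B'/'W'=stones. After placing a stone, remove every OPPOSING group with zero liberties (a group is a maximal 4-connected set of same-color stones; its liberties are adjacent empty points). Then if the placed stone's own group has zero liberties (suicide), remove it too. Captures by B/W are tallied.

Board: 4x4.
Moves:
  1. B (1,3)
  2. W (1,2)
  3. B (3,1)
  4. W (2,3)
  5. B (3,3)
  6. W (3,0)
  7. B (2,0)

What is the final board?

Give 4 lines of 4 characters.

Answer: ....
..WB
B..W
.B.B

Derivation:
Move 1: B@(1,3) -> caps B=0 W=0
Move 2: W@(1,2) -> caps B=0 W=0
Move 3: B@(3,1) -> caps B=0 W=0
Move 4: W@(2,3) -> caps B=0 W=0
Move 5: B@(3,3) -> caps B=0 W=0
Move 6: W@(3,0) -> caps B=0 W=0
Move 7: B@(2,0) -> caps B=1 W=0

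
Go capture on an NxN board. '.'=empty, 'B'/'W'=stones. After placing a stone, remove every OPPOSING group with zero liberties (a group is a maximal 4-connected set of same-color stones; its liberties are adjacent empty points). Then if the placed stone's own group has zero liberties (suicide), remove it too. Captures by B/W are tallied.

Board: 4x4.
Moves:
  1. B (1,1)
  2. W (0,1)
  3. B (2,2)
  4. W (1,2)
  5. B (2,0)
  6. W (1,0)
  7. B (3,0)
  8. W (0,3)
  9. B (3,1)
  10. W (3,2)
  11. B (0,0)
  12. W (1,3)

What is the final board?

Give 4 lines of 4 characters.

Answer: BW.W
.BWW
B.B.
BBW.

Derivation:
Move 1: B@(1,1) -> caps B=0 W=0
Move 2: W@(0,1) -> caps B=0 W=0
Move 3: B@(2,2) -> caps B=0 W=0
Move 4: W@(1,2) -> caps B=0 W=0
Move 5: B@(2,0) -> caps B=0 W=0
Move 6: W@(1,0) -> caps B=0 W=0
Move 7: B@(3,0) -> caps B=0 W=0
Move 8: W@(0,3) -> caps B=0 W=0
Move 9: B@(3,1) -> caps B=0 W=0
Move 10: W@(3,2) -> caps B=0 W=0
Move 11: B@(0,0) -> caps B=1 W=0
Move 12: W@(1,3) -> caps B=1 W=0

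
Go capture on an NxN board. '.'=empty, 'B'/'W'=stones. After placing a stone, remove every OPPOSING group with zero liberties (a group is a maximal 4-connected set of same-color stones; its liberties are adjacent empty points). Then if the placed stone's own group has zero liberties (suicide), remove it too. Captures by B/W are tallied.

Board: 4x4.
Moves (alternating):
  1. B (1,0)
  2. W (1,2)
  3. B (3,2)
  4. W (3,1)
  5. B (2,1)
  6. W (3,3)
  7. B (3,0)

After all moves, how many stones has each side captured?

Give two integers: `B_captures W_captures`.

Move 1: B@(1,0) -> caps B=0 W=0
Move 2: W@(1,2) -> caps B=0 W=0
Move 3: B@(3,2) -> caps B=0 W=0
Move 4: W@(3,1) -> caps B=0 W=0
Move 5: B@(2,1) -> caps B=0 W=0
Move 6: W@(3,3) -> caps B=0 W=0
Move 7: B@(3,0) -> caps B=1 W=0

Answer: 1 0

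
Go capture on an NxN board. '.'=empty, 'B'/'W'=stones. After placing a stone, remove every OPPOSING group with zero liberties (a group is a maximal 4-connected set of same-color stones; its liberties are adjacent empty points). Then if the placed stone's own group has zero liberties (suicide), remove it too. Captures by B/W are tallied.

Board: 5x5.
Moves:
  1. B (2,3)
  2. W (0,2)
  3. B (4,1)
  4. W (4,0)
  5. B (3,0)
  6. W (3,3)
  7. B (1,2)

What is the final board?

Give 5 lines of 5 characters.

Move 1: B@(2,3) -> caps B=0 W=0
Move 2: W@(0,2) -> caps B=0 W=0
Move 3: B@(4,1) -> caps B=0 W=0
Move 4: W@(4,0) -> caps B=0 W=0
Move 5: B@(3,0) -> caps B=1 W=0
Move 6: W@(3,3) -> caps B=1 W=0
Move 7: B@(1,2) -> caps B=1 W=0

Answer: ..W..
..B..
...B.
B..W.
.B...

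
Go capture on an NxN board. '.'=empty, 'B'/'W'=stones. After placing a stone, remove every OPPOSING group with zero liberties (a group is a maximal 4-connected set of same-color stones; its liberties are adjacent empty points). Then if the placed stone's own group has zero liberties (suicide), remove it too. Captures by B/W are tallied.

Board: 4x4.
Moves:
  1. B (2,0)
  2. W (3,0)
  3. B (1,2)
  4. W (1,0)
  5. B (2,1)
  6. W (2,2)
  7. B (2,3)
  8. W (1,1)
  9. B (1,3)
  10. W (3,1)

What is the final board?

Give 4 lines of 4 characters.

Answer: ....
WWBB
..WB
WW..

Derivation:
Move 1: B@(2,0) -> caps B=0 W=0
Move 2: W@(3,0) -> caps B=0 W=0
Move 3: B@(1,2) -> caps B=0 W=0
Move 4: W@(1,0) -> caps B=0 W=0
Move 5: B@(2,1) -> caps B=0 W=0
Move 6: W@(2,2) -> caps B=0 W=0
Move 7: B@(2,3) -> caps B=0 W=0
Move 8: W@(1,1) -> caps B=0 W=0
Move 9: B@(1,3) -> caps B=0 W=0
Move 10: W@(3,1) -> caps B=0 W=2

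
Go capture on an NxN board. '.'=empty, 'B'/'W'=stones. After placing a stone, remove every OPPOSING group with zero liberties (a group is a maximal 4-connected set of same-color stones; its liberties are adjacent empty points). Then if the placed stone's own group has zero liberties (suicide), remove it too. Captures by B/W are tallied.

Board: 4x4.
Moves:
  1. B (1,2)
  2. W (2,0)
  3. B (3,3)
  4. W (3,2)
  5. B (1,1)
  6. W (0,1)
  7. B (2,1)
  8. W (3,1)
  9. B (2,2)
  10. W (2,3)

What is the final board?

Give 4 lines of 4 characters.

Move 1: B@(1,2) -> caps B=0 W=0
Move 2: W@(2,0) -> caps B=0 W=0
Move 3: B@(3,3) -> caps B=0 W=0
Move 4: W@(3,2) -> caps B=0 W=0
Move 5: B@(1,1) -> caps B=0 W=0
Move 6: W@(0,1) -> caps B=0 W=0
Move 7: B@(2,1) -> caps B=0 W=0
Move 8: W@(3,1) -> caps B=0 W=0
Move 9: B@(2,2) -> caps B=0 W=0
Move 10: W@(2,3) -> caps B=0 W=1

Answer: .W..
.BB.
WBBW
.WW.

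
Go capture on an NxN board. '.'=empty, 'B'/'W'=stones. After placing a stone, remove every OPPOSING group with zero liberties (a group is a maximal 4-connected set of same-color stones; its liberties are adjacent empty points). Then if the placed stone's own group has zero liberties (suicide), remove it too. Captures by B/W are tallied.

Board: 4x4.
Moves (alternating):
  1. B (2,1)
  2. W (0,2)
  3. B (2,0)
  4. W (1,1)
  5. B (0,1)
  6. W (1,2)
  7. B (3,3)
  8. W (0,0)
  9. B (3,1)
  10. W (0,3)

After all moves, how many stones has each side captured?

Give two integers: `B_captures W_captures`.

Answer: 0 1

Derivation:
Move 1: B@(2,1) -> caps B=0 W=0
Move 2: W@(0,2) -> caps B=0 W=0
Move 3: B@(2,0) -> caps B=0 W=0
Move 4: W@(1,1) -> caps B=0 W=0
Move 5: B@(0,1) -> caps B=0 W=0
Move 6: W@(1,2) -> caps B=0 W=0
Move 7: B@(3,3) -> caps B=0 W=0
Move 8: W@(0,0) -> caps B=0 W=1
Move 9: B@(3,1) -> caps B=0 W=1
Move 10: W@(0,3) -> caps B=0 W=1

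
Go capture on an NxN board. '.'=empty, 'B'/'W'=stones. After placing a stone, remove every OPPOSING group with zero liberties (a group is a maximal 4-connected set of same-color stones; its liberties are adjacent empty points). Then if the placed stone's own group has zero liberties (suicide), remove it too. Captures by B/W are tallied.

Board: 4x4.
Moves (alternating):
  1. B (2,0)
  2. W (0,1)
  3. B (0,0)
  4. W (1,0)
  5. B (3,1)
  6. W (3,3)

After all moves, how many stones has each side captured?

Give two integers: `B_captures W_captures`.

Answer: 0 1

Derivation:
Move 1: B@(2,0) -> caps B=0 W=0
Move 2: W@(0,1) -> caps B=0 W=0
Move 3: B@(0,0) -> caps B=0 W=0
Move 4: W@(1,0) -> caps B=0 W=1
Move 5: B@(3,1) -> caps B=0 W=1
Move 6: W@(3,3) -> caps B=0 W=1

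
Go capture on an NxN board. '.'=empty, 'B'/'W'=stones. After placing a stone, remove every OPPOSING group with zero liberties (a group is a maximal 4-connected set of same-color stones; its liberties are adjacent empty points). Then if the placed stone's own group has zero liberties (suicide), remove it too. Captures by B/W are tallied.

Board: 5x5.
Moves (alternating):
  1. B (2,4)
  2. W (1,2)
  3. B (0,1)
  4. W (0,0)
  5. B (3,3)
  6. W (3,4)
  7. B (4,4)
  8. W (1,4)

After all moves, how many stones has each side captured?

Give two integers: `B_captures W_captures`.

Move 1: B@(2,4) -> caps B=0 W=0
Move 2: W@(1,2) -> caps B=0 W=0
Move 3: B@(0,1) -> caps B=0 W=0
Move 4: W@(0,0) -> caps B=0 W=0
Move 5: B@(3,3) -> caps B=0 W=0
Move 6: W@(3,4) -> caps B=0 W=0
Move 7: B@(4,4) -> caps B=1 W=0
Move 8: W@(1,4) -> caps B=1 W=0

Answer: 1 0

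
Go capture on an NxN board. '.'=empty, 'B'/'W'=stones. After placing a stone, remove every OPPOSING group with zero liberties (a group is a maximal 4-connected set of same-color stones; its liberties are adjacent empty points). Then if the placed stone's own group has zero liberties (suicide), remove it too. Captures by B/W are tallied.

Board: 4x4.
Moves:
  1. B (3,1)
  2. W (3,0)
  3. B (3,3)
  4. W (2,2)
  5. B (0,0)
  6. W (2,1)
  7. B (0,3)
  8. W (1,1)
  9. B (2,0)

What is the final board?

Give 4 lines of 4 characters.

Move 1: B@(3,1) -> caps B=0 W=0
Move 2: W@(3,0) -> caps B=0 W=0
Move 3: B@(3,3) -> caps B=0 W=0
Move 4: W@(2,2) -> caps B=0 W=0
Move 5: B@(0,0) -> caps B=0 W=0
Move 6: W@(2,1) -> caps B=0 W=0
Move 7: B@(0,3) -> caps B=0 W=0
Move 8: W@(1,1) -> caps B=0 W=0
Move 9: B@(2,0) -> caps B=1 W=0

Answer: B..B
.W..
BWW.
.B.B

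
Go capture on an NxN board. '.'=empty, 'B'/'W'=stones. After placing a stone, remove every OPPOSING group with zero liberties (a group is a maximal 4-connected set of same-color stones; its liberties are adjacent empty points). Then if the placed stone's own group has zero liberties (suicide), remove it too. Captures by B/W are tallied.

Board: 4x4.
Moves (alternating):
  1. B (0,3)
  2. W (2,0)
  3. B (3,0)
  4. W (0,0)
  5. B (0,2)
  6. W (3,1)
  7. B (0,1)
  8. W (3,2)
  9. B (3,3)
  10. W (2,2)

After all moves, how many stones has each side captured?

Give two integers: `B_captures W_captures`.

Answer: 0 1

Derivation:
Move 1: B@(0,3) -> caps B=0 W=0
Move 2: W@(2,0) -> caps B=0 W=0
Move 3: B@(3,0) -> caps B=0 W=0
Move 4: W@(0,0) -> caps B=0 W=0
Move 5: B@(0,2) -> caps B=0 W=0
Move 6: W@(3,1) -> caps B=0 W=1
Move 7: B@(0,1) -> caps B=0 W=1
Move 8: W@(3,2) -> caps B=0 W=1
Move 9: B@(3,3) -> caps B=0 W=1
Move 10: W@(2,2) -> caps B=0 W=1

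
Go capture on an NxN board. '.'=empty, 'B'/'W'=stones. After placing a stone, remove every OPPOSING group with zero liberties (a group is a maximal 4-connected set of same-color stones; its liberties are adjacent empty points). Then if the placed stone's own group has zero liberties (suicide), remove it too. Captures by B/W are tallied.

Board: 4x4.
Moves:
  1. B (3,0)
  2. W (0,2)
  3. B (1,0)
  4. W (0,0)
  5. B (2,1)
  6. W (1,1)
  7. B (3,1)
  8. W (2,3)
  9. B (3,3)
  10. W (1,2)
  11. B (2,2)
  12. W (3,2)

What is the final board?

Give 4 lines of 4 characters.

Move 1: B@(3,0) -> caps B=0 W=0
Move 2: W@(0,2) -> caps B=0 W=0
Move 3: B@(1,0) -> caps B=0 W=0
Move 4: W@(0,0) -> caps B=0 W=0
Move 5: B@(2,1) -> caps B=0 W=0
Move 6: W@(1,1) -> caps B=0 W=0
Move 7: B@(3,1) -> caps B=0 W=0
Move 8: W@(2,3) -> caps B=0 W=0
Move 9: B@(3,3) -> caps B=0 W=0
Move 10: W@(1,2) -> caps B=0 W=0
Move 11: B@(2,2) -> caps B=0 W=0
Move 12: W@(3,2) -> caps B=0 W=1

Answer: W.W.
BWW.
.BBW
BBW.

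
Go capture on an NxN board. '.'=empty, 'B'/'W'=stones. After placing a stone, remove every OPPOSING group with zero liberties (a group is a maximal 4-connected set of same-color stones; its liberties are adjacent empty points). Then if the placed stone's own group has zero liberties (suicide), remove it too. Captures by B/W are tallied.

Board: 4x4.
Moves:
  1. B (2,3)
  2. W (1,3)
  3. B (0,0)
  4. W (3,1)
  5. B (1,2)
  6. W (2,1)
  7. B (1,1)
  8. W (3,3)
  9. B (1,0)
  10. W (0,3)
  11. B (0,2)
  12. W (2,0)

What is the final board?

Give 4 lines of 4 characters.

Move 1: B@(2,3) -> caps B=0 W=0
Move 2: W@(1,3) -> caps B=0 W=0
Move 3: B@(0,0) -> caps B=0 W=0
Move 4: W@(3,1) -> caps B=0 W=0
Move 5: B@(1,2) -> caps B=0 W=0
Move 6: W@(2,1) -> caps B=0 W=0
Move 7: B@(1,1) -> caps B=0 W=0
Move 8: W@(3,3) -> caps B=0 W=0
Move 9: B@(1,0) -> caps B=0 W=0
Move 10: W@(0,3) -> caps B=0 W=0
Move 11: B@(0,2) -> caps B=2 W=0
Move 12: W@(2,0) -> caps B=2 W=0

Answer: B.B.
BBB.
WW.B
.W.W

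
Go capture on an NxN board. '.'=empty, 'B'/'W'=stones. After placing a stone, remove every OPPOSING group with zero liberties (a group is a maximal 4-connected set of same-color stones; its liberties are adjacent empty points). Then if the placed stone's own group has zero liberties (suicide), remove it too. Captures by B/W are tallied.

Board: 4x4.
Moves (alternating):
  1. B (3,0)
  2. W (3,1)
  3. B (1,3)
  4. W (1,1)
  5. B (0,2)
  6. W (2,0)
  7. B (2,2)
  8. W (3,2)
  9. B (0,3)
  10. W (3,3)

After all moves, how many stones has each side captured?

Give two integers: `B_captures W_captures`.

Answer: 0 1

Derivation:
Move 1: B@(3,0) -> caps B=0 W=0
Move 2: W@(3,1) -> caps B=0 W=0
Move 3: B@(1,3) -> caps B=0 W=0
Move 4: W@(1,1) -> caps B=0 W=0
Move 5: B@(0,2) -> caps B=0 W=0
Move 6: W@(2,0) -> caps B=0 W=1
Move 7: B@(2,2) -> caps B=0 W=1
Move 8: W@(3,2) -> caps B=0 W=1
Move 9: B@(0,3) -> caps B=0 W=1
Move 10: W@(3,3) -> caps B=0 W=1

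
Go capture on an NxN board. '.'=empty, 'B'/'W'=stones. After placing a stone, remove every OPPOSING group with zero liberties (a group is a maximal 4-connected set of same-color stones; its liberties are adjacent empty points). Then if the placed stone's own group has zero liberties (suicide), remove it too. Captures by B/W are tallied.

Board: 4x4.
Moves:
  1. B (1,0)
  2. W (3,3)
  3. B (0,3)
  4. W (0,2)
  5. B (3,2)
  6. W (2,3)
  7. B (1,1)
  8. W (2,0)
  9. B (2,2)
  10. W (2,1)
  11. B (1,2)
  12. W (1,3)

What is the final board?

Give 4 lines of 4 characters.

Move 1: B@(1,0) -> caps B=0 W=0
Move 2: W@(3,3) -> caps B=0 W=0
Move 3: B@(0,3) -> caps B=0 W=0
Move 4: W@(0,2) -> caps B=0 W=0
Move 5: B@(3,2) -> caps B=0 W=0
Move 6: W@(2,3) -> caps B=0 W=0
Move 7: B@(1,1) -> caps B=0 W=0
Move 8: W@(2,0) -> caps B=0 W=0
Move 9: B@(2,2) -> caps B=0 W=0
Move 10: W@(2,1) -> caps B=0 W=0
Move 11: B@(1,2) -> caps B=0 W=0
Move 12: W@(1,3) -> caps B=0 W=1

Answer: ..W.
BBBW
WWBW
..BW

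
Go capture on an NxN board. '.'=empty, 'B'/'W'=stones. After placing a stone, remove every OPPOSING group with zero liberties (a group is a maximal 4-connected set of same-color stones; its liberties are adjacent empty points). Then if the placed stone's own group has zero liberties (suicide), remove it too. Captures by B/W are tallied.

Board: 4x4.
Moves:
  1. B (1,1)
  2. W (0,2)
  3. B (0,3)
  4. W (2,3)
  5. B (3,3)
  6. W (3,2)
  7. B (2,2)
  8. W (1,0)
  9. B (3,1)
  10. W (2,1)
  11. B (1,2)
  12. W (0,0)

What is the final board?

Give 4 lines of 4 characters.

Move 1: B@(1,1) -> caps B=0 W=0
Move 2: W@(0,2) -> caps B=0 W=0
Move 3: B@(0,3) -> caps B=0 W=0
Move 4: W@(2,3) -> caps B=0 W=0
Move 5: B@(3,3) -> caps B=0 W=0
Move 6: W@(3,2) -> caps B=0 W=1
Move 7: B@(2,2) -> caps B=0 W=1
Move 8: W@(1,0) -> caps B=0 W=1
Move 9: B@(3,1) -> caps B=0 W=1
Move 10: W@(2,1) -> caps B=0 W=1
Move 11: B@(1,2) -> caps B=0 W=1
Move 12: W@(0,0) -> caps B=0 W=1

Answer: W.WB
WBB.
.WBW
.BW.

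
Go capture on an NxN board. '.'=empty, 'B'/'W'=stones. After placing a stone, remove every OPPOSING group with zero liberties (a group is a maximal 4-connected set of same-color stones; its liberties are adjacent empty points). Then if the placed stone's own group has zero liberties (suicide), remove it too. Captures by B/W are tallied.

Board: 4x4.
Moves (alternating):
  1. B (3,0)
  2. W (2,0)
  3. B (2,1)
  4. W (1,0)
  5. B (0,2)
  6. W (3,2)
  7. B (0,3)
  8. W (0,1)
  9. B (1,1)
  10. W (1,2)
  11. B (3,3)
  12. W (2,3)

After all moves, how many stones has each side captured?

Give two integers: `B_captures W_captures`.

Answer: 0 1

Derivation:
Move 1: B@(3,0) -> caps B=0 W=0
Move 2: W@(2,0) -> caps B=0 W=0
Move 3: B@(2,1) -> caps B=0 W=0
Move 4: W@(1,0) -> caps B=0 W=0
Move 5: B@(0,2) -> caps B=0 W=0
Move 6: W@(3,2) -> caps B=0 W=0
Move 7: B@(0,3) -> caps B=0 W=0
Move 8: W@(0,1) -> caps B=0 W=0
Move 9: B@(1,1) -> caps B=0 W=0
Move 10: W@(1,2) -> caps B=0 W=0
Move 11: B@(3,3) -> caps B=0 W=0
Move 12: W@(2,3) -> caps B=0 W=1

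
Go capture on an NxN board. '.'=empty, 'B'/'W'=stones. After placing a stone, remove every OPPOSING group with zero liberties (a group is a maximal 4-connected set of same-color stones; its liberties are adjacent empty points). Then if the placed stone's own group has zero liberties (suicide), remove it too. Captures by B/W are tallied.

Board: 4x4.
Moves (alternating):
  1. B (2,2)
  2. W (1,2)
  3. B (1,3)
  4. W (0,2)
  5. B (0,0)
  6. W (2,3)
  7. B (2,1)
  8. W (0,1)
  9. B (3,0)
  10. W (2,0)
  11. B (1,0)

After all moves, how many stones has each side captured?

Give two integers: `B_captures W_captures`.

Answer: 1 0

Derivation:
Move 1: B@(2,2) -> caps B=0 W=0
Move 2: W@(1,2) -> caps B=0 W=0
Move 3: B@(1,3) -> caps B=0 W=0
Move 4: W@(0,2) -> caps B=0 W=0
Move 5: B@(0,0) -> caps B=0 W=0
Move 6: W@(2,3) -> caps B=0 W=0
Move 7: B@(2,1) -> caps B=0 W=0
Move 8: W@(0,1) -> caps B=0 W=0
Move 9: B@(3,0) -> caps B=0 W=0
Move 10: W@(2,0) -> caps B=0 W=0
Move 11: B@(1,0) -> caps B=1 W=0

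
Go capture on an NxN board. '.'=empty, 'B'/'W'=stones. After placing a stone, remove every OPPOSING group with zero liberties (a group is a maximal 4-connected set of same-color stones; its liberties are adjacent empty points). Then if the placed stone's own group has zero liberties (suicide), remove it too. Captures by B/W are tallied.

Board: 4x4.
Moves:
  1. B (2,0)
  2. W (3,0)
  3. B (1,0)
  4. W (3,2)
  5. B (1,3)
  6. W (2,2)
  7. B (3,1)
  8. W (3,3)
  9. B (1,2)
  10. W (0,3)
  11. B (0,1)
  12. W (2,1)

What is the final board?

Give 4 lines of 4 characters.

Answer: .B.W
B.BB
BWW.
.BWW

Derivation:
Move 1: B@(2,0) -> caps B=0 W=0
Move 2: W@(3,0) -> caps B=0 W=0
Move 3: B@(1,0) -> caps B=0 W=0
Move 4: W@(3,2) -> caps B=0 W=0
Move 5: B@(1,3) -> caps B=0 W=0
Move 6: W@(2,2) -> caps B=0 W=0
Move 7: B@(3,1) -> caps B=1 W=0
Move 8: W@(3,3) -> caps B=1 W=0
Move 9: B@(1,2) -> caps B=1 W=0
Move 10: W@(0,3) -> caps B=1 W=0
Move 11: B@(0,1) -> caps B=1 W=0
Move 12: W@(2,1) -> caps B=1 W=0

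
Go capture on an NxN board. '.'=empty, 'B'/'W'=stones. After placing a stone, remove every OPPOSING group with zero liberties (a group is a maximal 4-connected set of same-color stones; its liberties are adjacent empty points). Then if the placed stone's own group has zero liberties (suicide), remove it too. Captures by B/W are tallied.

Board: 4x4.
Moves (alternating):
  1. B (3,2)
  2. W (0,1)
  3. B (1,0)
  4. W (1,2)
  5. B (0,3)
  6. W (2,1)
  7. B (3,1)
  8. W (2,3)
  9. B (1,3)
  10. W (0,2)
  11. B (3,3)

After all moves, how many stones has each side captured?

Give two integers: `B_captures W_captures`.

Answer: 0 2

Derivation:
Move 1: B@(3,2) -> caps B=0 W=0
Move 2: W@(0,1) -> caps B=0 W=0
Move 3: B@(1,0) -> caps B=0 W=0
Move 4: W@(1,2) -> caps B=0 W=0
Move 5: B@(0,3) -> caps B=0 W=0
Move 6: W@(2,1) -> caps B=0 W=0
Move 7: B@(3,1) -> caps B=0 W=0
Move 8: W@(2,3) -> caps B=0 W=0
Move 9: B@(1,3) -> caps B=0 W=0
Move 10: W@(0,2) -> caps B=0 W=2
Move 11: B@(3,3) -> caps B=0 W=2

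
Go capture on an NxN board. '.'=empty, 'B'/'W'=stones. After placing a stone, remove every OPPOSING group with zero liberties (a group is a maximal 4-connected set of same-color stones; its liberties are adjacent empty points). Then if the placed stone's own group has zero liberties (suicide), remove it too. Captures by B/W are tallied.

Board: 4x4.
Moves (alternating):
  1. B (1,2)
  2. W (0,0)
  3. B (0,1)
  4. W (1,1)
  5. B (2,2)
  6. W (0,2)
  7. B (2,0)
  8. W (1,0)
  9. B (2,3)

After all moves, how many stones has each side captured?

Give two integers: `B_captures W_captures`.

Move 1: B@(1,2) -> caps B=0 W=0
Move 2: W@(0,0) -> caps B=0 W=0
Move 3: B@(0,1) -> caps B=0 W=0
Move 4: W@(1,1) -> caps B=0 W=0
Move 5: B@(2,2) -> caps B=0 W=0
Move 6: W@(0,2) -> caps B=0 W=1
Move 7: B@(2,0) -> caps B=0 W=1
Move 8: W@(1,0) -> caps B=0 W=1
Move 9: B@(2,3) -> caps B=0 W=1

Answer: 0 1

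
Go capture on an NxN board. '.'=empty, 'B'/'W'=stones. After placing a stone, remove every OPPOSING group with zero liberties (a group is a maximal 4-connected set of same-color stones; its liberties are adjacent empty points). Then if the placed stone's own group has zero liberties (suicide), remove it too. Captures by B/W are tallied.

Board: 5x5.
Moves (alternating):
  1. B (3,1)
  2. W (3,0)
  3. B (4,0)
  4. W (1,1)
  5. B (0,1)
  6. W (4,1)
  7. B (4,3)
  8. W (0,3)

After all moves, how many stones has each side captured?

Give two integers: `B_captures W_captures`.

Answer: 0 1

Derivation:
Move 1: B@(3,1) -> caps B=0 W=0
Move 2: W@(3,0) -> caps B=0 W=0
Move 3: B@(4,0) -> caps B=0 W=0
Move 4: W@(1,1) -> caps B=0 W=0
Move 5: B@(0,1) -> caps B=0 W=0
Move 6: W@(4,1) -> caps B=0 W=1
Move 7: B@(4,3) -> caps B=0 W=1
Move 8: W@(0,3) -> caps B=0 W=1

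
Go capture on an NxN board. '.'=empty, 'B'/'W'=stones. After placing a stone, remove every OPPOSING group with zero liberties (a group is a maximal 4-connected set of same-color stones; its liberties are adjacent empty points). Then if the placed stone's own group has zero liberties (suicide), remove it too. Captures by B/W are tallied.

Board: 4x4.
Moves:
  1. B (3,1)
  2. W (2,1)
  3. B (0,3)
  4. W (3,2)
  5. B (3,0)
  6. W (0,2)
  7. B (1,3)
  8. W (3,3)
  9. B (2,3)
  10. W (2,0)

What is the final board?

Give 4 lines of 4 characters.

Move 1: B@(3,1) -> caps B=0 W=0
Move 2: W@(2,1) -> caps B=0 W=0
Move 3: B@(0,3) -> caps B=0 W=0
Move 4: W@(3,2) -> caps B=0 W=0
Move 5: B@(3,0) -> caps B=0 W=0
Move 6: W@(0,2) -> caps B=0 W=0
Move 7: B@(1,3) -> caps B=0 W=0
Move 8: W@(3,3) -> caps B=0 W=0
Move 9: B@(2,3) -> caps B=0 W=0
Move 10: W@(2,0) -> caps B=0 W=2

Answer: ..WB
...B
WW.B
..WW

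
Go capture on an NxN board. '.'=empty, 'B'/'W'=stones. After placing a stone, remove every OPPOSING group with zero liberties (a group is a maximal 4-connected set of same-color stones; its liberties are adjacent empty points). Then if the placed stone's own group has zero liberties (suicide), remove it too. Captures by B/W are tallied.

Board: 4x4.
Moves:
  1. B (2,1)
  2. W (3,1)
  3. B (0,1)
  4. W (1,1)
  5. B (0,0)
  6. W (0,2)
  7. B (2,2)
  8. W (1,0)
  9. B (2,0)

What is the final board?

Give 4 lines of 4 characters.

Answer: ..W.
WW..
BBB.
.W..

Derivation:
Move 1: B@(2,1) -> caps B=0 W=0
Move 2: W@(3,1) -> caps B=0 W=0
Move 3: B@(0,1) -> caps B=0 W=0
Move 4: W@(1,1) -> caps B=0 W=0
Move 5: B@(0,0) -> caps B=0 W=0
Move 6: W@(0,2) -> caps B=0 W=0
Move 7: B@(2,2) -> caps B=0 W=0
Move 8: W@(1,0) -> caps B=0 W=2
Move 9: B@(2,0) -> caps B=0 W=2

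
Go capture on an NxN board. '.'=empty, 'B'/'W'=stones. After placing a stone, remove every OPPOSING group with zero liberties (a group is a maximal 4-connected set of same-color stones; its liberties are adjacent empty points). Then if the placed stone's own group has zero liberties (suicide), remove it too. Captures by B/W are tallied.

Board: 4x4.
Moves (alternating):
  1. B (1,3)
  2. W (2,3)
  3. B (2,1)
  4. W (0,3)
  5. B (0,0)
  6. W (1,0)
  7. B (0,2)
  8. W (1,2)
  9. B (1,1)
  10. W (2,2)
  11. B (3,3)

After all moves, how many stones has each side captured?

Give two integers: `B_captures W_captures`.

Move 1: B@(1,3) -> caps B=0 W=0
Move 2: W@(2,3) -> caps B=0 W=0
Move 3: B@(2,1) -> caps B=0 W=0
Move 4: W@(0,3) -> caps B=0 W=0
Move 5: B@(0,0) -> caps B=0 W=0
Move 6: W@(1,0) -> caps B=0 W=0
Move 7: B@(0,2) -> caps B=1 W=0
Move 8: W@(1,2) -> caps B=1 W=0
Move 9: B@(1,1) -> caps B=1 W=0
Move 10: W@(2,2) -> caps B=1 W=0
Move 11: B@(3,3) -> caps B=1 W=0

Answer: 1 0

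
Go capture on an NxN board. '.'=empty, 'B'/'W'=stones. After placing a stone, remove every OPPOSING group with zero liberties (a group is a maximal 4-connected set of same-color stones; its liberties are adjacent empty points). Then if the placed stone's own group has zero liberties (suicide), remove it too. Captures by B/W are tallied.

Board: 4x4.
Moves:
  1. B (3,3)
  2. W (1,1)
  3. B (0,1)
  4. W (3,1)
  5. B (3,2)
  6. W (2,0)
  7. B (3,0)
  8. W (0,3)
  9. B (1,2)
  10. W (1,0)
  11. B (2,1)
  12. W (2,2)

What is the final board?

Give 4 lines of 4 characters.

Answer: .B.W
WWB.
W.W.
.WBB

Derivation:
Move 1: B@(3,3) -> caps B=0 W=0
Move 2: W@(1,1) -> caps B=0 W=0
Move 3: B@(0,1) -> caps B=0 W=0
Move 4: W@(3,1) -> caps B=0 W=0
Move 5: B@(3,2) -> caps B=0 W=0
Move 6: W@(2,0) -> caps B=0 W=0
Move 7: B@(3,0) -> caps B=0 W=0
Move 8: W@(0,3) -> caps B=0 W=0
Move 9: B@(1,2) -> caps B=0 W=0
Move 10: W@(1,0) -> caps B=0 W=0
Move 11: B@(2,1) -> caps B=0 W=0
Move 12: W@(2,2) -> caps B=0 W=1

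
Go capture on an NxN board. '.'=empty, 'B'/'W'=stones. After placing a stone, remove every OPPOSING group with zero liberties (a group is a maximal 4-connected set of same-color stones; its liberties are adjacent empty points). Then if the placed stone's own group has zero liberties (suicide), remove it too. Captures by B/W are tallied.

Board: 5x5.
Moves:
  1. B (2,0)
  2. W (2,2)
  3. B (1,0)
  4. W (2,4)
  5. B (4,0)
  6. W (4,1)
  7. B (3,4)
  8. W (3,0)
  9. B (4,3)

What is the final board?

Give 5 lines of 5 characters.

Move 1: B@(2,0) -> caps B=0 W=0
Move 2: W@(2,2) -> caps B=0 W=0
Move 3: B@(1,0) -> caps B=0 W=0
Move 4: W@(2,4) -> caps B=0 W=0
Move 5: B@(4,0) -> caps B=0 W=0
Move 6: W@(4,1) -> caps B=0 W=0
Move 7: B@(3,4) -> caps B=0 W=0
Move 8: W@(3,0) -> caps B=0 W=1
Move 9: B@(4,3) -> caps B=0 W=1

Answer: .....
B....
B.W.W
W...B
.W.B.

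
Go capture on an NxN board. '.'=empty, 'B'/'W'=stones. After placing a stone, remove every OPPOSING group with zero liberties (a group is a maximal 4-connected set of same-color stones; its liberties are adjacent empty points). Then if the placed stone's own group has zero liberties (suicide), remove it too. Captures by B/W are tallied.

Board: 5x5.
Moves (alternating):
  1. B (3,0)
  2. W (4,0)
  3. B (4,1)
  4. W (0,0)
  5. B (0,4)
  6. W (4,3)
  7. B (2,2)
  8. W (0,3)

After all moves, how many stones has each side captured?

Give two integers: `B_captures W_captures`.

Move 1: B@(3,0) -> caps B=0 W=0
Move 2: W@(4,0) -> caps B=0 W=0
Move 3: B@(4,1) -> caps B=1 W=0
Move 4: W@(0,0) -> caps B=1 W=0
Move 5: B@(0,4) -> caps B=1 W=0
Move 6: W@(4,3) -> caps B=1 W=0
Move 7: B@(2,2) -> caps B=1 W=0
Move 8: W@(0,3) -> caps B=1 W=0

Answer: 1 0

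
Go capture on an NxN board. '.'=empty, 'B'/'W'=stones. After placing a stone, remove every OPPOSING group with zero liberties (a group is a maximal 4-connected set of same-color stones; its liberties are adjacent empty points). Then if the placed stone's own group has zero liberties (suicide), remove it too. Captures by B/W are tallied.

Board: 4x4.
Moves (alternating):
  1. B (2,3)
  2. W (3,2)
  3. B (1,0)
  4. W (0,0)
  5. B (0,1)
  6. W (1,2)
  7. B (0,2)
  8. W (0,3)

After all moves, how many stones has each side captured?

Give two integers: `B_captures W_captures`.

Answer: 1 0

Derivation:
Move 1: B@(2,3) -> caps B=0 W=0
Move 2: W@(3,2) -> caps B=0 W=0
Move 3: B@(1,0) -> caps B=0 W=0
Move 4: W@(0,0) -> caps B=0 W=0
Move 5: B@(0,1) -> caps B=1 W=0
Move 6: W@(1,2) -> caps B=1 W=0
Move 7: B@(0,2) -> caps B=1 W=0
Move 8: W@(0,3) -> caps B=1 W=0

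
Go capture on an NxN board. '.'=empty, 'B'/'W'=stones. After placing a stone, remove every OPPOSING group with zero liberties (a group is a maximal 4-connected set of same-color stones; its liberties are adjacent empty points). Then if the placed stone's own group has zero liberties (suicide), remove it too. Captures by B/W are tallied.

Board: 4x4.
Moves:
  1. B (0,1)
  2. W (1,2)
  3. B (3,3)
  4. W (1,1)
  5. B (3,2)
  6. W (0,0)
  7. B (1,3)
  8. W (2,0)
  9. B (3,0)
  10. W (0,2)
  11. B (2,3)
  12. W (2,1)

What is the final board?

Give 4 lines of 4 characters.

Answer: W.W.
.WWB
WW.B
B.BB

Derivation:
Move 1: B@(0,1) -> caps B=0 W=0
Move 2: W@(1,2) -> caps B=0 W=0
Move 3: B@(3,3) -> caps B=0 W=0
Move 4: W@(1,1) -> caps B=0 W=0
Move 5: B@(3,2) -> caps B=0 W=0
Move 6: W@(0,0) -> caps B=0 W=0
Move 7: B@(1,3) -> caps B=0 W=0
Move 8: W@(2,0) -> caps B=0 W=0
Move 9: B@(3,0) -> caps B=0 W=0
Move 10: W@(0,2) -> caps B=0 W=1
Move 11: B@(2,3) -> caps B=0 W=1
Move 12: W@(2,1) -> caps B=0 W=1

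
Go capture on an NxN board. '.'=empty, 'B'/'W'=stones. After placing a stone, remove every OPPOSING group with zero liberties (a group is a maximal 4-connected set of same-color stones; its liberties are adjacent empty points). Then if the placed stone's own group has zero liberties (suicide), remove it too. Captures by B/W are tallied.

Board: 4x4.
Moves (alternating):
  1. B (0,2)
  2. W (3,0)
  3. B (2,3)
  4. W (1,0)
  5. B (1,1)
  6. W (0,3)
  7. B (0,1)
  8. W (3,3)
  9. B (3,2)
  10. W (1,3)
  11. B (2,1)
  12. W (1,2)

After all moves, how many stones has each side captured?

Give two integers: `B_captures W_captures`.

Move 1: B@(0,2) -> caps B=0 W=0
Move 2: W@(3,0) -> caps B=0 W=0
Move 3: B@(2,3) -> caps B=0 W=0
Move 4: W@(1,0) -> caps B=0 W=0
Move 5: B@(1,1) -> caps B=0 W=0
Move 6: W@(0,3) -> caps B=0 W=0
Move 7: B@(0,1) -> caps B=0 W=0
Move 8: W@(3,3) -> caps B=0 W=0
Move 9: B@(3,2) -> caps B=1 W=0
Move 10: W@(1,3) -> caps B=1 W=0
Move 11: B@(2,1) -> caps B=1 W=0
Move 12: W@(1,2) -> caps B=1 W=0

Answer: 1 0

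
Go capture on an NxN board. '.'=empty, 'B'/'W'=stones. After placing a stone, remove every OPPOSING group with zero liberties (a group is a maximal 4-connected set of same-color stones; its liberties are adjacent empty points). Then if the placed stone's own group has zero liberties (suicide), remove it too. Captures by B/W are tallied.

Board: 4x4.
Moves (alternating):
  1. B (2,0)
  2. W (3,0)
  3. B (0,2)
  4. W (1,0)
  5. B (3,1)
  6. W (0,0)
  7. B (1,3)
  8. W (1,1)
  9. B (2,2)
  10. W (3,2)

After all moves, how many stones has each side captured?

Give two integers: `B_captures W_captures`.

Answer: 1 0

Derivation:
Move 1: B@(2,0) -> caps B=0 W=0
Move 2: W@(3,0) -> caps B=0 W=0
Move 3: B@(0,2) -> caps B=0 W=0
Move 4: W@(1,0) -> caps B=0 W=0
Move 5: B@(3,1) -> caps B=1 W=0
Move 6: W@(0,0) -> caps B=1 W=0
Move 7: B@(1,3) -> caps B=1 W=0
Move 8: W@(1,1) -> caps B=1 W=0
Move 9: B@(2,2) -> caps B=1 W=0
Move 10: W@(3,2) -> caps B=1 W=0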